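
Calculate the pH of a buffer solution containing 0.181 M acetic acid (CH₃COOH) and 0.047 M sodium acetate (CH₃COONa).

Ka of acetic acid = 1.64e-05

pKa = -log(1.64e-05) = 4.79. pH = pKa + log([A⁻]/[HA]) = 4.79 + log(0.047/0.181)

pH = 4.20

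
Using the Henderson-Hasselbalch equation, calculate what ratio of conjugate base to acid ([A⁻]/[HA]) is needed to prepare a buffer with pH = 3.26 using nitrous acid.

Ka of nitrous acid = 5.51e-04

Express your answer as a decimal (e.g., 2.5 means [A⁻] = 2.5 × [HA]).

pKa = -log(5.51e-04) = 3.2588. pH = pKa + log([A⁻]/[HA]), so log([A⁻]/[HA]) = pH − pKa = 3.26 − 3.2588 = 0.0012. [A⁻]/[HA] = 10^(0.0012) = 1.00

[A⁻]/[HA] = 1.00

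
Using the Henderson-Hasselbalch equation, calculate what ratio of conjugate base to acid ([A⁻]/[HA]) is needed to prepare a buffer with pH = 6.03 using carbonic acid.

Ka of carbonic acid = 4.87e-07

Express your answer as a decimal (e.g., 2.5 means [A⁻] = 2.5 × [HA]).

pKa = -log(4.87e-07) = 6.3125. pH = pKa + log([A⁻]/[HA]), so log([A⁻]/[HA]) = pH − pKa = 6.03 − 6.3125 = -0.2825. [A⁻]/[HA] = 10^(-0.2825) = 0.522

[A⁻]/[HA] = 0.522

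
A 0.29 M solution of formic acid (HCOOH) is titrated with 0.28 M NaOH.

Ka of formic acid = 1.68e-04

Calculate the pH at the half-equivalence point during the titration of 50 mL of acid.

At half-equivalence [HA] = [A⁻], so Henderson-Hasselbalch gives pH = pKa = -log(1.68e-04) = 3.77.

pH = pKa = 3.77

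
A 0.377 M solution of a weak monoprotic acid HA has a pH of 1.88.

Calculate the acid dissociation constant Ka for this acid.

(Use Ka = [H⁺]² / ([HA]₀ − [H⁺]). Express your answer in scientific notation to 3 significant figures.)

[H⁺] = 10^(−pH) = 10^(−1.88) = 1.318e-02 M. For HA ⇌ H⁺ + A⁻, Ka = [H⁺][A⁻]/[HA] = [H⁺]² / ([HA]₀ − [H⁺]) = (1.318e-02)² / (0.377 − 1.318e-02) = 4.78e-04.

K_a = 4.78e-04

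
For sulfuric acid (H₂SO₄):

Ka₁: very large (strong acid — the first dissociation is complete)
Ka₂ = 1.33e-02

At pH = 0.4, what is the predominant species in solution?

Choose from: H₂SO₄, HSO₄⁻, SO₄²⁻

The first dissociation is complete, so H₂SO₄ itself is never the predominant species in water; pKa₂ = -log(1.33e-02) = 1.88. For a polyprotic acid the predominant species crosses at each pKa: below pKa_n the protonated form dominates, above it the deprotonated form does. At pH = 0.4, the predominant species is HSO₄⁻.

HSO₄⁻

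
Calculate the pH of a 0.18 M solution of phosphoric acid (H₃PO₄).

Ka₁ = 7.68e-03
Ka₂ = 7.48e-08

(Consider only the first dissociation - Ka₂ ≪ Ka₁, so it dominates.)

First dissociation dominates. From Ka₁ = [H⁺][HA⁻]/[H₂A], x² + Ka₁·x − Ka₁·C = 0 with C = 0.18 M and Ka₁ = 7.68e-03. Solving: [H⁺] = (−Ka₁ + √(Ka₁² + 4·Ka₁·C)) / 2 = 3.3538e-02 M. pH = -log(3.3538e-02) = 1.47.

pH = 1.47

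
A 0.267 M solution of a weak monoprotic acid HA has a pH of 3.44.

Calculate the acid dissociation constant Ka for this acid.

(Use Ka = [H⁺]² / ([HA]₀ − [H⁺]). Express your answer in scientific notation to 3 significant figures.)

[H⁺] = 10^(−pH) = 10^(−3.44) = 3.631e-04 M. For HA ⇌ H⁺ + A⁻, Ka = [H⁺][A⁻]/[HA] = [H⁺]² / ([HA]₀ − [H⁺]) = (3.631e-04)² / (0.267 − 3.631e-04) = 4.94e-07.

K_a = 4.94e-07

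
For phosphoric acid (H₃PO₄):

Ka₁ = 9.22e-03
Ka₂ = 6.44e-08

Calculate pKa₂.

pKa₂ = -log(Ka₂) = -log(6.44e-08) = 7.19.

pK_{a2} = 7.19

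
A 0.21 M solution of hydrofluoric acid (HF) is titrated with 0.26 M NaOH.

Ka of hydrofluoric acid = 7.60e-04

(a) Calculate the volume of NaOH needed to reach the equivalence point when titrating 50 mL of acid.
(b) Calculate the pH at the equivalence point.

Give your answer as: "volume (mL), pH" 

moles acid = 0.21 × 50/1000 = 0.0105 mol; V_base = moles/0.26 × 1000 = 40.4 mL. At equivalence only the conjugate base is present: [A⁻] = 0.0105/0.090 = 1.1617e-01 M. Kb = Kw/Ka = 1.32e-11; [OH⁻] = √(Kb × [A⁻]) = 1.2363e-06; pOH = 5.91; pH = 14 - pOH = 8.09.

V = 40.4 mL, pH = 8.09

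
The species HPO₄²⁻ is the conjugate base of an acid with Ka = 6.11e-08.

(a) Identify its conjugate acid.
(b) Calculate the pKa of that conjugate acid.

(a) The conjugate acid is formed by adding one H⁺ to HPO₄²⁻, giving H₂PO₄⁻. (b) pKa = -log(Ka) = -log(6.11e-08) = 7.21.

Conjugate acid: H₂PO₄⁻; pK_a = 7.21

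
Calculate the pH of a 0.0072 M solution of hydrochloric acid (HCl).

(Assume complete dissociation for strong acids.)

[H⁺] = 0.0072 M for strong acid. pH = -log[H⁺] = -log(0.0072)

pH = 2.14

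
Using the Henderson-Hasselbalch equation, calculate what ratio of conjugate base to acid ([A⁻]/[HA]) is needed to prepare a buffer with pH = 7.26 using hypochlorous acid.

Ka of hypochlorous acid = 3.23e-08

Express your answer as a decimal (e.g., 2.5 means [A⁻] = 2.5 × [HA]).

pKa = -log(3.23e-08) = 7.4908. pH = pKa + log([A⁻]/[HA]), so log([A⁻]/[HA]) = pH − pKa = 7.26 − 7.4908 = -0.2308. [A⁻]/[HA] = 10^(-0.2308) = 0.588

[A⁻]/[HA] = 0.588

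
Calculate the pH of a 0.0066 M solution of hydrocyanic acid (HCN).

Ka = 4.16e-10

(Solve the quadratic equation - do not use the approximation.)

x² + Ka×x - Ka×C = 0. Using quadratic formula: [H⁺] = 1.6568e-06

pH = 5.78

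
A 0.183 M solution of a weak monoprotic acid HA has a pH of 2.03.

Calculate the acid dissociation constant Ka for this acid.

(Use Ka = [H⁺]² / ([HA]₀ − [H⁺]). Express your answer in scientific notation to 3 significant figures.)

[H⁺] = 10^(−pH) = 10^(−2.03) = 9.333e-03 M. For HA ⇌ H⁺ + A⁻, Ka = [H⁺][A⁻]/[HA] = [H⁺]² / ([HA]₀ − [H⁺]) = (9.333e-03)² / (0.183 − 9.333e-03) = 5.02e-04.

K_a = 5.02e-04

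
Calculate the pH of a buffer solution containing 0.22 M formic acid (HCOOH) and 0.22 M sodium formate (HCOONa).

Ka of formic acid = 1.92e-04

pKa = -log(1.92e-04) = 3.72. pH = pKa + log([A⁻]/[HA]) = 3.72 + log(0.22/0.22)

pH = 3.72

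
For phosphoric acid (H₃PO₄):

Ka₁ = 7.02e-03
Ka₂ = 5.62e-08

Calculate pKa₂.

pKa₂ = -log(Ka₂) = -log(5.62e-08) = 7.25.

pK_{a2} = 7.25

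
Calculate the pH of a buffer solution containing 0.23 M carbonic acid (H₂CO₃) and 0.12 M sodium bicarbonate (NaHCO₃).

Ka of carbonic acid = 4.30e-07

pKa = -log(4.30e-07) = 6.37. pH = pKa + log([A⁻]/[HA]) = 6.37 + log(0.12/0.23)

pH = 6.08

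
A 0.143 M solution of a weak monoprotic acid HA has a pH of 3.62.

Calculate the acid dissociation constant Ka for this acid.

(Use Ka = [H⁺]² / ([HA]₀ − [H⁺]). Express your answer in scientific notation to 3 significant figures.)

[H⁺] = 10^(−pH) = 10^(−3.62) = 2.399e-04 M. For HA ⇌ H⁺ + A⁻, Ka = [H⁺][A⁻]/[HA] = [H⁺]² / ([HA]₀ − [H⁺]) = (2.399e-04)² / (0.143 − 2.399e-04) = 4.03e-07.

K_a = 4.03e-07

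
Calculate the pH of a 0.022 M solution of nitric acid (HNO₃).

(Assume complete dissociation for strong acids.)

[H⁺] = 0.022 M for strong acid. pH = -log[H⁺] = -log(0.022)

pH = 1.66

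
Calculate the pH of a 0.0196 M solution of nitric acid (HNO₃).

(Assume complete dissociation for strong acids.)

[H⁺] = 0.0196 M for strong acid. pH = -log[H⁺] = -log(0.0196)

pH = 1.71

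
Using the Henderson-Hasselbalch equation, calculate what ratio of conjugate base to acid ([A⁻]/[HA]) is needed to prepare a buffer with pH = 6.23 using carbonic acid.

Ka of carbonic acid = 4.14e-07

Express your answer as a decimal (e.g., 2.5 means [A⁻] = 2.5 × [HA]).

pKa = -log(4.14e-07) = 6.3830. pH = pKa + log([A⁻]/[HA]), so log([A⁻]/[HA]) = pH − pKa = 6.23 − 6.3830 = -0.1530. [A⁻]/[HA] = 10^(-0.1530) = 0.703

[A⁻]/[HA] = 0.703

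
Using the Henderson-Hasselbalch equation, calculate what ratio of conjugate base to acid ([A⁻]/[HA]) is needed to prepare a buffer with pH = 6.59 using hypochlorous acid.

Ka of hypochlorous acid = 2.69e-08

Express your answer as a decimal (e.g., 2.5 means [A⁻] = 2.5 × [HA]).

pKa = -log(2.69e-08) = 7.5702. pH = pKa + log([A⁻]/[HA]), so log([A⁻]/[HA]) = pH − pKa = 6.59 − 7.5702 = -0.9802. [A⁻]/[HA] = 10^(-0.9802) = 0.105

[A⁻]/[HA] = 0.105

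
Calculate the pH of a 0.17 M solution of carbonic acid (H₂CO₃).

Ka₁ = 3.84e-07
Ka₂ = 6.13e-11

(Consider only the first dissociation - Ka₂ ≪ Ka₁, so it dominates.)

First dissociation dominates. From Ka₁ = [H⁺][HA⁻]/[H₂A], x² + Ka₁·x − Ka₁·C = 0 with C = 0.17 M and Ka₁ = 3.84e-07. Solving: [H⁺] = (−Ka₁ + √(Ka₁² + 4·Ka₁·C)) / 2 = 2.5531e-04 M. pH = -log(2.5531e-04) = 3.59.

pH = 3.59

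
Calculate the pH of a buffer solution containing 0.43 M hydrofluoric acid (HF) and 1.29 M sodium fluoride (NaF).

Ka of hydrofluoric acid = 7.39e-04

pKa = -log(7.39e-04) = 3.13. pH = pKa + log([A⁻]/[HA]) = 3.13 + log(1.29/0.43)

pH = 3.61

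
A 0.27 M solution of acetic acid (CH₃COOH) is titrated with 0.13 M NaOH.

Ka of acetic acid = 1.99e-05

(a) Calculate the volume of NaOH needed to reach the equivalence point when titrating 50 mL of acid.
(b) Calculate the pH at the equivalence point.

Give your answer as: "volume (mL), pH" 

moles acid = 0.27 × 50/1000 = 0.0135 mol; V_base = moles/0.13 × 1000 = 103.8 mL. At equivalence only the conjugate base is present: [A⁻] = 0.0135/0.154 = 8.7750e-02 M. Kb = Kw/Ka = 5.03e-10; [OH⁻] = √(Kb × [A⁻]) = 6.6404e-06; pOH = 5.18; pH = 14 - pOH = 8.82.

V = 103.8 mL, pH = 8.82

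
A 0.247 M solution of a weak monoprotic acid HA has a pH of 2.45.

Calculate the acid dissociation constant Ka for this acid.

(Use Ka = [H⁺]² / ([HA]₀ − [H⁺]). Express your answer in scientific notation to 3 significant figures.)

[H⁺] = 10^(−pH) = 10^(−2.45) = 3.548e-03 M. For HA ⇌ H⁺ + A⁻, Ka = [H⁺][A⁻]/[HA] = [H⁺]² / ([HA]₀ − [H⁺]) = (3.548e-03)² / (0.247 − 3.548e-03) = 5.17e-05.

K_a = 5.17e-05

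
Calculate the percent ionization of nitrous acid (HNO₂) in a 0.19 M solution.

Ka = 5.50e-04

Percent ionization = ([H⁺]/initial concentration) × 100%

Using Ka equilibrium: x² + Ka×x - Ka×C = 0. Solving: [H⁺] = 9.9512e-03. Percent = (9.9512e-03/0.19) × 100

Percent ionization = 5.24%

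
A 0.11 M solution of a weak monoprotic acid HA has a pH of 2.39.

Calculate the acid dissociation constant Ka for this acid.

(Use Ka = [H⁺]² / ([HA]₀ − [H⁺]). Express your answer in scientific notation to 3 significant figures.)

[H⁺] = 10^(−pH) = 10^(−2.39) = 4.074e-03 M. For HA ⇌ H⁺ + A⁻, Ka = [H⁺][A⁻]/[HA] = [H⁺]² / ([HA]₀ − [H⁺]) = (4.074e-03)² / (0.11 − 4.074e-03) = 1.57e-04.

K_a = 1.57e-04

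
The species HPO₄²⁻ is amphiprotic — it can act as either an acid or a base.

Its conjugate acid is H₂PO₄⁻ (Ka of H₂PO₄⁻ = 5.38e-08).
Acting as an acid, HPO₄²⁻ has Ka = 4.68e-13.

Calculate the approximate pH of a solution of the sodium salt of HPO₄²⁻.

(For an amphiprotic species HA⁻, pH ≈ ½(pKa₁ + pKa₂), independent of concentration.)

pKa₁ = -log(5.38e-08) = 7.27; pKa₂ = -log(4.68e-13) = 12.33. For an amphiprotic species, pH ≈ ½(pKa₁ + pKa₂) = ½(7.27 + 12.33) = 9.80.

pH = 9.80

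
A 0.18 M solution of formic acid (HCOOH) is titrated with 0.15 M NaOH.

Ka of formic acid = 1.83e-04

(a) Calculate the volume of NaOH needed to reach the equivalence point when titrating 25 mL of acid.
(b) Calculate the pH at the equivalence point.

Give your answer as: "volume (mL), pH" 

moles acid = 0.18 × 25/1000 = 0.0045 mol; V_base = moles/0.15 × 1000 = 30.0 mL. At equivalence only the conjugate base is present: [A⁻] = 0.0045/0.055 = 8.1818e-02 M. Kb = Kw/Ka = 5.46e-11; [OH⁻] = √(Kb × [A⁻]) = 2.1145e-06; pOH = 5.67; pH = 14 - pOH = 8.33.

V = 30.0 mL, pH = 8.33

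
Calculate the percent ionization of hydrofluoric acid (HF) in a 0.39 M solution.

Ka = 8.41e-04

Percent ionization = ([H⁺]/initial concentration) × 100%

Using Ka equilibrium: x² + Ka×x - Ka×C = 0. Solving: [H⁺] = 1.7695e-02. Percent = (1.7695e-02/0.39) × 100

Percent ionization = 4.54%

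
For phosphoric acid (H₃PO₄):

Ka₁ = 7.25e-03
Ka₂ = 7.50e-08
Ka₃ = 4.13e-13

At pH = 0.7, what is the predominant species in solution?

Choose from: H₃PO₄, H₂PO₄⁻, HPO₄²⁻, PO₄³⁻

pKa₁ = 2.14, pKa₂ = 7.12, pKa₃ = 12.38. For a polyprotic acid the predominant species crosses at each pKa: below pKa_n the protonated form dominates, above it the deprotonated form does. At pH = 0.7, the predominant species is H₃PO₄.

H₃PO₄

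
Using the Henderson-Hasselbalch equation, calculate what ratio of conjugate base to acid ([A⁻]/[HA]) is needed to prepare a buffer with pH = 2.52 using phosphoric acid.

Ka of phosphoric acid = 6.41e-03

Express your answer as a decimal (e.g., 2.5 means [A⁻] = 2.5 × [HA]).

pKa = -log(6.41e-03) = 2.1931. pH = pKa + log([A⁻]/[HA]), so log([A⁻]/[HA]) = pH − pKa = 2.52 − 2.1931 = 0.3269. [A⁻]/[HA] = 10^(0.3269) = 2.12

[A⁻]/[HA] = 2.12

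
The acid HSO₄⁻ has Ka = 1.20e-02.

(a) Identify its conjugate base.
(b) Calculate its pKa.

(a) The conjugate base is formed by removing one H⁺ from HSO₄⁻, giving SO₄²⁻. (b) pKa = -log(Ka) = -log(1.20e-02) = 1.92.

Conjugate base: SO₄²⁻; pK_a = 1.92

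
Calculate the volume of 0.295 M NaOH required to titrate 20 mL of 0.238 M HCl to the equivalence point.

At equivalence: moles acid = moles base. moles HCl = 0.238 × 20/1000 = 0.00476 mol. V_base = moles / 0.295 × 1000 = 16.1 mL.

V_{base} = 16.1 mL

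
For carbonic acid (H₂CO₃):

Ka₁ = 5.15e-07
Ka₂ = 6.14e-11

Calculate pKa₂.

pKa₂ = -log(Ka₂) = -log(6.14e-11) = 10.21.

pK_{a2} = 10.21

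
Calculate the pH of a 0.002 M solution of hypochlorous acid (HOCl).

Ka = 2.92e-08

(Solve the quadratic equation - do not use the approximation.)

x² + Ka×x - Ka×C = 0. Using quadratic formula: [H⁺] = 7.6274e-06

pH = 5.12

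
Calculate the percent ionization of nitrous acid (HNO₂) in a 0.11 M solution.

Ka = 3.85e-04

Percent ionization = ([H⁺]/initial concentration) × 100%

Using Ka equilibrium: x² + Ka×x - Ka×C = 0. Solving: [H⁺] = 6.3180e-03. Percent = (6.3180e-03/0.11) × 100

Percent ionization = 5.74%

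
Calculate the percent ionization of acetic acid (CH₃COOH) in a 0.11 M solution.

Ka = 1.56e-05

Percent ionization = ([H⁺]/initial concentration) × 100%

Using Ka equilibrium: x² + Ka×x - Ka×C = 0. Solving: [H⁺] = 1.3022e-03. Percent = (1.3022e-03/0.11) × 100

Percent ionization = 1.18%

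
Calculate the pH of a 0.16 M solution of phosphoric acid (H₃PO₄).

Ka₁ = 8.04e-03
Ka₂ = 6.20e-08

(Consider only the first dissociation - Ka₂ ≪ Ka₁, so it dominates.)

First dissociation dominates. From Ka₁ = [H⁺][HA⁻]/[H₂A], x² + Ka₁·x − Ka₁·C = 0 with C = 0.16 M and Ka₁ = 8.04e-03. Solving: [H⁺] = (−Ka₁ + √(Ka₁² + 4·Ka₁·C)) / 2 = 3.2071e-02 M. pH = -log(3.2071e-02) = 1.49.

pH = 1.49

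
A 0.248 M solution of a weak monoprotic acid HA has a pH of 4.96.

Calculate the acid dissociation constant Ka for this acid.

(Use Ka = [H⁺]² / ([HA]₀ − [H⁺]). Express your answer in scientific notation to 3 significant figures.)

[H⁺] = 10^(−pH) = 10^(−4.96) = 1.096e-05 M. For HA ⇌ H⁺ + A⁻, Ka = [H⁺][A⁻]/[HA] = [H⁺]² / ([HA]₀ − [H⁺]) = (1.096e-05)² / (0.248 − 1.096e-05) = 4.85e-10.

K_a = 4.85e-10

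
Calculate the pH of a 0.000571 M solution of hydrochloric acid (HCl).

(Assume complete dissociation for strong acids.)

[H⁺] = 0.000571 M for strong acid. pH = -log[H⁺] = -log(0.000571)

pH = 3.24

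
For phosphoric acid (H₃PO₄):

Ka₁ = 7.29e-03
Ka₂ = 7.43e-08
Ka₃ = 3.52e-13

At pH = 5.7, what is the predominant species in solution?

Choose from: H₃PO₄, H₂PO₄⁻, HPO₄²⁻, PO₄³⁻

pKa₁ = 2.14, pKa₂ = 7.13, pKa₃ = 12.45. For a polyprotic acid the predominant species crosses at each pKa: below pKa_n the protonated form dominates, above it the deprotonated form does. At pH = 5.7, the predominant species is H₂PO₄⁻.

H₂PO₄⁻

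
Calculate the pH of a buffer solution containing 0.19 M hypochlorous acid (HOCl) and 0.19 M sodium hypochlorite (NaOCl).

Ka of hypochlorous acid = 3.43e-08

pKa = -log(3.43e-08) = 7.46. pH = pKa + log([A⁻]/[HA]) = 7.46 + log(0.19/0.19)

pH = 7.46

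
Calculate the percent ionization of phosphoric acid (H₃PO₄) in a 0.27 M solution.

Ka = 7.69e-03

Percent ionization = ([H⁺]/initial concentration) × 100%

Using Ka equilibrium: x² + Ka×x - Ka×C = 0. Solving: [H⁺] = 4.1883e-02. Percent = (4.1883e-02/0.27) × 100

Percent ionization = 15.5%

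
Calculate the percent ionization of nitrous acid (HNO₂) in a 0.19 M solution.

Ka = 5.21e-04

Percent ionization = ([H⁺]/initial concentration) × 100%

Using Ka equilibrium: x² + Ka×x - Ka×C = 0. Solving: [H⁺] = 9.6923e-03. Percent = (9.6923e-03/0.19) × 100

Percent ionization = 5.1%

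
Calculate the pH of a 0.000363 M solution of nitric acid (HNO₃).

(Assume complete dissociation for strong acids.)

[H⁺] = 0.000363 M for strong acid. pH = -log[H⁺] = -log(0.000363)

pH = 3.44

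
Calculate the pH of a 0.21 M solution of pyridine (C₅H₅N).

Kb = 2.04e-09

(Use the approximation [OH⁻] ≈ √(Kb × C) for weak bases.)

[OH⁻] = √(Kb × C) = √(2.04e-09 × 0.21) = 2.0698e-05. pOH = 4.68, pH = 14 - pOH

pH = 9.32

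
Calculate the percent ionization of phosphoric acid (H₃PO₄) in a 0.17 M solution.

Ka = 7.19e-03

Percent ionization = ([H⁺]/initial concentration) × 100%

Using Ka equilibrium: x² + Ka×x - Ka×C = 0. Solving: [H⁺] = 3.1551e-02. Percent = (3.1551e-02/0.17) × 100

Percent ionization = 18.6%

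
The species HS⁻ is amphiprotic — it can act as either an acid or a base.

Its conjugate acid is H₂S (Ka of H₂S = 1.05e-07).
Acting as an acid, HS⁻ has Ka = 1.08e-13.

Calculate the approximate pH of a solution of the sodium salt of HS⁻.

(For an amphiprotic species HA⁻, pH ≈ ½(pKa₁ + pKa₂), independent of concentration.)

pKa₁ = -log(1.05e-07) = 6.98; pKa₂ = -log(1.08e-13) = 12.97. For an amphiprotic species, pH ≈ ½(pKa₁ + pKa₂) = ½(6.98 + 12.97) = 9.97.

pH = 9.97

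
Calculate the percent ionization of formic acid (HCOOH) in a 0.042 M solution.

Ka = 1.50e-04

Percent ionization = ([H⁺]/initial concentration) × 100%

Using Ka equilibrium: x² + Ka×x - Ka×C = 0. Solving: [H⁺] = 2.4361e-03. Percent = (2.4361e-03/0.042) × 100

Percent ionization = 5.8%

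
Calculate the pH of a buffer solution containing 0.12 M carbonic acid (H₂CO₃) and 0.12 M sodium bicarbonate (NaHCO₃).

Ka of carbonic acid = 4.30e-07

pKa = -log(4.30e-07) = 6.37. pH = pKa + log([A⁻]/[HA]) = 6.37 + log(0.12/0.12)

pH = 6.37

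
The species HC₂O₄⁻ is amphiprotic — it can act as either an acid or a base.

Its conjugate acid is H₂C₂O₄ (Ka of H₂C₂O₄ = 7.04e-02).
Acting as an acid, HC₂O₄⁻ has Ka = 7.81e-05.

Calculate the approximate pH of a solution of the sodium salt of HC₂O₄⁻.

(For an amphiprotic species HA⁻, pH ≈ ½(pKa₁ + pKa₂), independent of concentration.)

pKa₁ = -log(7.04e-02) = 1.15; pKa₂ = -log(7.81e-05) = 4.11. For an amphiprotic species, pH ≈ ½(pKa₁ + pKa₂) = ½(1.15 + 4.11) = 2.63.

pH = 2.63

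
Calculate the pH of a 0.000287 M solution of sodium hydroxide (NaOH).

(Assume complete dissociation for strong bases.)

[OH⁻] = 0.000287 M for strong base. pOH = -log[OH⁻] = 3.54, pH = 14 - pOH

pH = 10.46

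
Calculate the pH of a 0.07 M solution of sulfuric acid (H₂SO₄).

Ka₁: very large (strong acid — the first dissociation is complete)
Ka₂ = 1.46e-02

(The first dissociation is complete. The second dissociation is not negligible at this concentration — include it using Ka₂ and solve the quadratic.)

First dissociation is complete: [H⁺]₀ = [HSO₄⁻]₀ = C = 0.07 M. Second dissociation HSO₄⁻ ⇌ H⁺ + SO₄²⁻: let x = [SO₄²⁻]. Ka₂ = (C + x)·x / (C − x) = 1.46e-02 → x² + (C + Ka₂)·x − Ka₂·C = 0 → x² + 0.08460·x − 1.022e-03 = 0. x = (−0.08460 + √(0.08460² + 4 × 1.022e-03)) / 2 = 1.0722e-02 M. [H⁺] = C + x = 0.07 + 1.0722e-02 = 8.0722e-02 M. pH = -log(8.0722e-02) = 1.09.

pH = 1.09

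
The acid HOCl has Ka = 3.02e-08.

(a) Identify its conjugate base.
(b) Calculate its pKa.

(a) The conjugate base is formed by removing one H⁺ from HOCl, giving OCl⁻. (b) pKa = -log(Ka) = -log(3.02e-08) = 7.52.

Conjugate base: OCl⁻; pK_a = 7.52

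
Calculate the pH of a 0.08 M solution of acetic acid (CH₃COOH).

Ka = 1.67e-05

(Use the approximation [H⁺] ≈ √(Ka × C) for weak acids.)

[H⁺] = √(Ka × C) = √(1.67e-05 × 0.08) = 1.1559e-03. pH = -log(1.1559e-03)

pH = 2.94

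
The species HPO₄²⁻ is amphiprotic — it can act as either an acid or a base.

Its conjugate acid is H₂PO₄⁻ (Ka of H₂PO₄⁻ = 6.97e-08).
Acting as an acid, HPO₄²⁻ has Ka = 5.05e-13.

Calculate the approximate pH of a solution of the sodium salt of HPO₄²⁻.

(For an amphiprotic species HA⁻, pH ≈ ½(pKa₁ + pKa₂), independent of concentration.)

pKa₁ = -log(6.97e-08) = 7.16; pKa₂ = -log(5.05e-13) = 12.30. For an amphiprotic species, pH ≈ ½(pKa₁ + pKa₂) = ½(7.16 + 12.30) = 9.73.

pH = 9.73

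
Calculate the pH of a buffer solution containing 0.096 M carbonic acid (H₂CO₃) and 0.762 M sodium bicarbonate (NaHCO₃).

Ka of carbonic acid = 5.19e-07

pKa = -log(5.19e-07) = 6.28. pH = pKa + log([A⁻]/[HA]) = 6.28 + log(0.762/0.096)

pH = 7.18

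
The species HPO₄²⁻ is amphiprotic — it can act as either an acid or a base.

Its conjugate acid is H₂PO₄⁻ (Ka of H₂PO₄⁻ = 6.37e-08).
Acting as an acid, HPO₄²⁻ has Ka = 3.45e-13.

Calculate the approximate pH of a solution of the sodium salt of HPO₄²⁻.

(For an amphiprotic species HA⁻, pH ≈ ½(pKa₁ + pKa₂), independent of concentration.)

pKa₁ = -log(6.37e-08) = 7.20; pKa₂ = -log(3.45e-13) = 12.46. For an amphiprotic species, pH ≈ ½(pKa₁ + pKa₂) = ½(7.20 + 12.46) = 9.83.

pH = 9.83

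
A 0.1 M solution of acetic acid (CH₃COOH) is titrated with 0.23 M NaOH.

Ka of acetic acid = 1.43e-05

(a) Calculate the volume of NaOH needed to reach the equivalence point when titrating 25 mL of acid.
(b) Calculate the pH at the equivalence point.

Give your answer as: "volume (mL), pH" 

moles acid = 0.1 × 25/1000 = 0.0025 mol; V_base = moles/0.23 × 1000 = 10.9 mL. At equivalence only the conjugate base is present: [A⁻] = 0.0025/0.036 = 6.9697e-02 M. Kb = Kw/Ka = 6.99e-10; [OH⁻] = √(Kb × [A⁻]) = 6.9813e-06; pOH = 5.16; pH = 14 - pOH = 8.84.

V = 10.9 mL, pH = 8.84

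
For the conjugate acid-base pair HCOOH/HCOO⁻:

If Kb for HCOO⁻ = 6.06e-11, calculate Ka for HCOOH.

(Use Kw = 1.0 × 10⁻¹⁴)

For a conjugate pair Ka × Kb = Kw, so Ka = Kw/Kb = 1.0 × 10⁻¹⁴ / 6.06e-11 = 1.65e-04.

K_a = 1.65e-04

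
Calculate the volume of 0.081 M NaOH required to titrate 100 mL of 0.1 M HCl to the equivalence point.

At equivalence: moles acid = moles base. moles HCl = 0.1 × 100/1000 = 0.01 mol. V_base = moles / 0.081 × 1000 = 123.5 mL.

V_{base} = 123.5 mL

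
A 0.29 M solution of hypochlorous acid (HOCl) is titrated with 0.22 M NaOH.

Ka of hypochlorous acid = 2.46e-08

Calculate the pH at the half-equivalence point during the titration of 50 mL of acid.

At half-equivalence [HA] = [A⁻], so Henderson-Hasselbalch gives pH = pKa = -log(2.46e-08) = 7.61.

pH = pKa = 7.61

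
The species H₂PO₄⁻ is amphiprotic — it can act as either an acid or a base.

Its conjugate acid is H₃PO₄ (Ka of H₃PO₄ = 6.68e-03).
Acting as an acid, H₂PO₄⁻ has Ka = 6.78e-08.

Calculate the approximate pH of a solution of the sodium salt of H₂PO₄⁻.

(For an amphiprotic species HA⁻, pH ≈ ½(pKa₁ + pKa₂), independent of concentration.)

pKa₁ = -log(6.68e-03) = 2.18; pKa₂ = -log(6.78e-08) = 7.17. For an amphiprotic species, pH ≈ ½(pKa₁ + pKa₂) = ½(2.18 + 7.17) = 4.67.

pH = 4.67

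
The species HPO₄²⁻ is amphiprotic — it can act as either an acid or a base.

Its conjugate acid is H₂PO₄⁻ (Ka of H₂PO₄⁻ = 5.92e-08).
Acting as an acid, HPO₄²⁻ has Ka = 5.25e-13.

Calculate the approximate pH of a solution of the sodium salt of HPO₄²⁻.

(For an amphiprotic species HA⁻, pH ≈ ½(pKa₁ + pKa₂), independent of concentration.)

pKa₁ = -log(5.92e-08) = 7.23; pKa₂ = -log(5.25e-13) = 12.28. For an amphiprotic species, pH ≈ ½(pKa₁ + pKa₂) = ½(7.23 + 12.28) = 9.75.

pH = 9.75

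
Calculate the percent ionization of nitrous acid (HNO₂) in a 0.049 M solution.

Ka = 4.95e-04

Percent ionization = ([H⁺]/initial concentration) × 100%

Using Ka equilibrium: x² + Ka×x - Ka×C = 0. Solving: [H⁺] = 4.6837e-03. Percent = (4.6837e-03/0.049) × 100

Percent ionization = 9.56%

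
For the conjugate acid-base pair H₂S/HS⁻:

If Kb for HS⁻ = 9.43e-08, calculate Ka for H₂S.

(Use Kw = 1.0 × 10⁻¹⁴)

For a conjugate pair Ka × Kb = Kw, so Ka = Kw/Kb = 1.0 × 10⁻¹⁴ / 9.43e-08 = 1.06e-07.

K_a = 1.06e-07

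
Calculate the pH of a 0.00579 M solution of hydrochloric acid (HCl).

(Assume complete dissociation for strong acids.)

[H⁺] = 0.00579 M for strong acid. pH = -log[H⁺] = -log(0.00579)

pH = 2.24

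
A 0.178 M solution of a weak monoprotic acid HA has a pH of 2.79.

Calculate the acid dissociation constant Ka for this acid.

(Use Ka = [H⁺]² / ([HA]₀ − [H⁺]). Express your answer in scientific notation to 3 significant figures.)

[H⁺] = 10^(−pH) = 10^(−2.79) = 1.622e-03 M. For HA ⇌ H⁺ + A⁻, Ka = [H⁺][A⁻]/[HA] = [H⁺]² / ([HA]₀ − [H⁺]) = (1.622e-03)² / (0.178 − 1.622e-03) = 1.49e-05.

K_a = 1.49e-05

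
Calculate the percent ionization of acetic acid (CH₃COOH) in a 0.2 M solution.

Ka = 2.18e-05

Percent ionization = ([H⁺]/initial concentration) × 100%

Using Ka equilibrium: x² + Ka×x - Ka×C = 0. Solving: [H⁺] = 2.0772e-03. Percent = (2.0772e-03/0.2) × 100

Percent ionization = 1.04%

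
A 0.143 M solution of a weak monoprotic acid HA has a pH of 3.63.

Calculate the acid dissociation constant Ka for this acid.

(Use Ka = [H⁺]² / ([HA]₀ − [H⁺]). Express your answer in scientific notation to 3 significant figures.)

[H⁺] = 10^(−pH) = 10^(−3.63) = 2.344e-04 M. For HA ⇌ H⁺ + A⁻, Ka = [H⁺][A⁻]/[HA] = [H⁺]² / ([HA]₀ − [H⁺]) = (2.344e-04)² / (0.143 − 2.344e-04) = 3.85e-07.

K_a = 3.85e-07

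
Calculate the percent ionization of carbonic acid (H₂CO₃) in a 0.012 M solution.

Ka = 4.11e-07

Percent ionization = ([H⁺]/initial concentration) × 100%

Using Ka equilibrium: x² + Ka×x - Ka×C = 0. Solving: [H⁺] = 7.0023e-05. Percent = (7.0023e-05/0.012) × 100

Percent ionization = 0.584%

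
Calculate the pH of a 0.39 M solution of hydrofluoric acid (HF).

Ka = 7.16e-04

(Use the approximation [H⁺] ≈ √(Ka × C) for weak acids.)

[H⁺] = √(Ka × C) = √(7.16e-04 × 0.39) = 1.6710e-02. pH = -log(1.6710e-02)

pH = 1.78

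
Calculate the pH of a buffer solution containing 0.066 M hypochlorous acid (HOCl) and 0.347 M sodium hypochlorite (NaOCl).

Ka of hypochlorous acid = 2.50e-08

pKa = -log(2.50e-08) = 7.60. pH = pKa + log([A⁻]/[HA]) = 7.60 + log(0.347/0.066)

pH = 8.32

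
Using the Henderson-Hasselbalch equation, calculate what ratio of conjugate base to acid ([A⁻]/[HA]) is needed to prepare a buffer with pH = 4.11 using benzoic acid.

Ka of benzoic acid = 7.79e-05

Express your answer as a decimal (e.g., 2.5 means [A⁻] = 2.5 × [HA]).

pKa = -log(7.79e-05) = 4.1085. pH = pKa + log([A⁻]/[HA]), so log([A⁻]/[HA]) = pH − pKa = 4.11 − 4.1085 = 0.0015. [A⁻]/[HA] = 10^(0.0015) = 1.00

[A⁻]/[HA] = 1.00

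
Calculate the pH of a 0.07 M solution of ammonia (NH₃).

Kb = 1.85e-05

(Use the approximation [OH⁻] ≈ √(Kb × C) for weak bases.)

[OH⁻] = √(Kb × C) = √(1.85e-05 × 0.07) = 1.1380e-03. pOH = 2.94, pH = 14 - pOH

pH = 11.06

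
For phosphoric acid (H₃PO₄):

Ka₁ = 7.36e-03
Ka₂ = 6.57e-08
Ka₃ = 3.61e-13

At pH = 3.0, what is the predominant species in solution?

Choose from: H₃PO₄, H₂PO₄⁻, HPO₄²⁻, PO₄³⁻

pKa₁ = 2.13, pKa₂ = 7.18, pKa₃ = 12.44. For a polyprotic acid the predominant species crosses at each pKa: below pKa_n the protonated form dominates, above it the deprotonated form does. At pH = 3.0, the predominant species is H₂PO₄⁻.

H₂PO₄⁻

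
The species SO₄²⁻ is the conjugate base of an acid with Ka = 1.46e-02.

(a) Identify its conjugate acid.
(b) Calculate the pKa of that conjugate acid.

(a) The conjugate acid is formed by adding one H⁺ to SO₄²⁻, giving HSO₄⁻. (b) pKa = -log(Ka) = -log(1.46e-02) = 1.84.

Conjugate acid: HSO₄⁻; pK_a = 1.84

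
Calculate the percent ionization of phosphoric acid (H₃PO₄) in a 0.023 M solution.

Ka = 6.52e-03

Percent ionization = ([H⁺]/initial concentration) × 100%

Using Ka equilibrium: x² + Ka×x - Ka×C = 0. Solving: [H⁺] = 9.4123e-03. Percent = (9.4123e-03/0.023) × 100

Percent ionization = 40.9%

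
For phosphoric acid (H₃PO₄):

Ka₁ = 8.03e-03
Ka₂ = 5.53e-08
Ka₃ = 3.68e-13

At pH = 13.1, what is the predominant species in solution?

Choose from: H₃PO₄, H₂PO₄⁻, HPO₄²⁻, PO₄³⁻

pKa₁ = 2.10, pKa₂ = 7.26, pKa₃ = 12.43. For a polyprotic acid the predominant species crosses at each pKa: below pKa_n the protonated form dominates, above it the deprotonated form does. At pH = 13.1, the predominant species is PO₄³⁻.

PO₄³⁻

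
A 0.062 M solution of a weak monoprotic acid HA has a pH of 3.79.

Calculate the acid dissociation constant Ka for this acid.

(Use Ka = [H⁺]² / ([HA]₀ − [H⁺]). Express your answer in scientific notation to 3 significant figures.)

[H⁺] = 10^(−pH) = 10^(−3.79) = 1.622e-04 M. For HA ⇌ H⁺ + A⁻, Ka = [H⁺][A⁻]/[HA] = [H⁺]² / ([HA]₀ − [H⁺]) = (1.622e-04)² / (0.062 − 1.622e-04) = 4.25e-07.

K_a = 4.25e-07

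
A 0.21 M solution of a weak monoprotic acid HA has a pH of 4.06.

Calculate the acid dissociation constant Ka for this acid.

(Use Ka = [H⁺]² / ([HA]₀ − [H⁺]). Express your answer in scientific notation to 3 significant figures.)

[H⁺] = 10^(−pH) = 10^(−4.06) = 8.710e-05 M. For HA ⇌ H⁺ + A⁻, Ka = [H⁺][A⁻]/[HA] = [H⁺]² / ([HA]₀ − [H⁺]) = (8.710e-05)² / (0.21 − 8.710e-05) = 3.61e-08.

K_a = 3.61e-08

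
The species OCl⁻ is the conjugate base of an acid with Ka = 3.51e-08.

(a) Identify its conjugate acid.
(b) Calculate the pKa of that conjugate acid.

(a) The conjugate acid is formed by adding one H⁺ to OCl⁻, giving HOCl. (b) pKa = -log(Ka) = -log(3.51e-08) = 7.45.

Conjugate acid: HOCl; pK_a = 7.45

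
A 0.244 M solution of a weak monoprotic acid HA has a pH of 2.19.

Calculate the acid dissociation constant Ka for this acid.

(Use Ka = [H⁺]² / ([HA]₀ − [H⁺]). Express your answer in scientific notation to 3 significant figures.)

[H⁺] = 10^(−pH) = 10^(−2.19) = 6.457e-03 M. For HA ⇌ H⁺ + A⁻, Ka = [H⁺][A⁻]/[HA] = [H⁺]² / ([HA]₀ − [H⁺]) = (6.457e-03)² / (0.244 − 6.457e-03) = 1.75e-04.

K_a = 1.75e-04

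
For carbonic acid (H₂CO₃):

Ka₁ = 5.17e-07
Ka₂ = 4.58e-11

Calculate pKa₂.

pKa₂ = -log(Ka₂) = -log(4.58e-11) = 10.34.

pK_{a2} = 10.34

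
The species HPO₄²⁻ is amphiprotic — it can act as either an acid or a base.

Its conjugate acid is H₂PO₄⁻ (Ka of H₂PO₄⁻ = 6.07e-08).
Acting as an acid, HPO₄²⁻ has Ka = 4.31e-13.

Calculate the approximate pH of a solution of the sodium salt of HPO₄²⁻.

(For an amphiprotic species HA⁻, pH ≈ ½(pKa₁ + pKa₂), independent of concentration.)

pKa₁ = -log(6.07e-08) = 7.22; pKa₂ = -log(4.31e-13) = 12.37. For an amphiprotic species, pH ≈ ½(pKa₁ + pKa₂) = ½(7.22 + 12.37) = 9.79.

pH = 9.79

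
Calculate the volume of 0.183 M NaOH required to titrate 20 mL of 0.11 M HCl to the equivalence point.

At equivalence: moles acid = moles base. moles HCl = 0.11 × 20/1000 = 0.0022 mol. V_base = moles / 0.183 × 1000 = 12.0 mL.

V_{base} = 12.0 mL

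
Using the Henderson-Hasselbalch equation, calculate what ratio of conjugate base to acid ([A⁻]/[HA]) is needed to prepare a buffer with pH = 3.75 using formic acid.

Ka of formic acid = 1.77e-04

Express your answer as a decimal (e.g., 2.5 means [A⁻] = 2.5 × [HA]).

pKa = -log(1.77e-04) = 3.7520. pH = pKa + log([A⁻]/[HA]), so log([A⁻]/[HA]) = pH − pKa = 3.75 − 3.7520 = -0.0020. [A⁻]/[HA] = 10^(-0.0020) = 0.995

[A⁻]/[HA] = 0.995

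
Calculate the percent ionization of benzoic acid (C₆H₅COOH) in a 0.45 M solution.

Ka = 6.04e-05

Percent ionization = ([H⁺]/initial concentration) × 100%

Using Ka equilibrium: x² + Ka×x - Ka×C = 0. Solving: [H⁺] = 5.1833e-03. Percent = (5.1833e-03/0.45) × 100

Percent ionization = 1.15%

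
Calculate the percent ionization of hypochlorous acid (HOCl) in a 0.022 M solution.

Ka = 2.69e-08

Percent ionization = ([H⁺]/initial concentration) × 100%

Using Ka equilibrium: x² + Ka×x - Ka×C = 0. Solving: [H⁺] = 2.4313e-05. Percent = (2.4313e-05/0.022) × 100

Percent ionization = 0.111%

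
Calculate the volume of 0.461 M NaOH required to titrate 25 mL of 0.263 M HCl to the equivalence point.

At equivalence: moles acid = moles base. moles HCl = 0.263 × 25/1000 = 0.006575 mol. V_base = moles / 0.461 × 1000 = 14.3 mL.

V_{base} = 14.3 mL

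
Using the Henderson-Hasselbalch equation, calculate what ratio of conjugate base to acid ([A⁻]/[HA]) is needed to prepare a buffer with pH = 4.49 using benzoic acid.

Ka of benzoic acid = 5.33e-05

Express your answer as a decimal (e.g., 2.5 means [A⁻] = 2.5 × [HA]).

pKa = -log(5.33e-05) = 4.2733. pH = pKa + log([A⁻]/[HA]), so log([A⁻]/[HA]) = pH − pKa = 4.49 − 4.2733 = 0.2167. [A⁻]/[HA] = 10^(0.2167) = 1.65

[A⁻]/[HA] = 1.65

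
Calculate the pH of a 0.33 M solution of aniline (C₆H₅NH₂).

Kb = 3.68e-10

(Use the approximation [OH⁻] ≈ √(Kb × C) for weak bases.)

[OH⁻] = √(Kb × C) = √(3.68e-10 × 0.33) = 1.1020e-05. pOH = 4.96, pH = 14 - pOH

pH = 9.04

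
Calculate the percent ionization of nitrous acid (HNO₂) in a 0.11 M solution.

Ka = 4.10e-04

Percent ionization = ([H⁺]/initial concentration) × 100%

Using Ka equilibrium: x² + Ka×x - Ka×C = 0. Solving: [H⁺] = 6.5138e-03. Percent = (6.5138e-03/0.11) × 100

Percent ionization = 5.92%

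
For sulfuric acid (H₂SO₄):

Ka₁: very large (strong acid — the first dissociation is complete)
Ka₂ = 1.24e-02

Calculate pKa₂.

pKa₂ = -log(Ka₂) = -log(1.24e-02) = 1.91.

pK_{a2} = 1.91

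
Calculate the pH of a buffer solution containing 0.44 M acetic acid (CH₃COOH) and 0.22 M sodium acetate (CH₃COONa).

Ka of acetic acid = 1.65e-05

pKa = -log(1.65e-05) = 4.78. pH = pKa + log([A⁻]/[HA]) = 4.78 + log(0.22/0.44)

pH = 4.48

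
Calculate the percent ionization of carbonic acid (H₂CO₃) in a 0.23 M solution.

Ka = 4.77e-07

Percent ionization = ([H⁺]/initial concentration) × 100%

Using Ka equilibrium: x² + Ka×x - Ka×C = 0. Solving: [H⁺] = 3.3099e-04. Percent = (3.3099e-04/0.23) × 100

Percent ionization = 0.144%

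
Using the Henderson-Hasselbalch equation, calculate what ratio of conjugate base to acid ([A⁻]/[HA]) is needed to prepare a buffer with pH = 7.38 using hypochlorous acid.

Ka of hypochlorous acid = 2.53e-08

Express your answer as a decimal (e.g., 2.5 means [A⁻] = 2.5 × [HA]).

pKa = -log(2.53e-08) = 7.5969. pH = pKa + log([A⁻]/[HA]), so log([A⁻]/[HA]) = pH − pKa = 7.38 − 7.5969 = -0.2169. [A⁻]/[HA] = 10^(-0.2169) = 0.607

[A⁻]/[HA] = 0.607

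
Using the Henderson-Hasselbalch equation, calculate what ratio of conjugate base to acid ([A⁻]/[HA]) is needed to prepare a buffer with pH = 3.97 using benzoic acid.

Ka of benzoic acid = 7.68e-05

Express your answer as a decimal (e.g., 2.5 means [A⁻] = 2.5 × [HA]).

pKa = -log(7.68e-05) = 4.1146. pH = pKa + log([A⁻]/[HA]), so log([A⁻]/[HA]) = pH − pKa = 3.97 − 4.1146 = -0.1446. [A⁻]/[HA] = 10^(-0.1446) = 0.717

[A⁻]/[HA] = 0.717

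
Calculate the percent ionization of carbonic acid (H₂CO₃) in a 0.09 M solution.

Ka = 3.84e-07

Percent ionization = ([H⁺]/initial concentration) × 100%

Using Ka equilibrium: x² + Ka×x - Ka×C = 0. Solving: [H⁺] = 1.8571e-04. Percent = (1.8571e-04/0.09) × 100

Percent ionization = 0.206%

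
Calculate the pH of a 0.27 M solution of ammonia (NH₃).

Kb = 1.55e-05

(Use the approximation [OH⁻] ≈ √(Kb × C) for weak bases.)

[OH⁻] = √(Kb × C) = √(1.55e-05 × 0.27) = 2.0457e-03. pOH = 2.69, pH = 14 - pOH

pH = 11.31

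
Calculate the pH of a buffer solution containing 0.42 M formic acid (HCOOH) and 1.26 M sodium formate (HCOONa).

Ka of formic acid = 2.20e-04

pKa = -log(2.20e-04) = 3.66. pH = pKa + log([A⁻]/[HA]) = 3.66 + log(1.26/0.42)

pH = 4.13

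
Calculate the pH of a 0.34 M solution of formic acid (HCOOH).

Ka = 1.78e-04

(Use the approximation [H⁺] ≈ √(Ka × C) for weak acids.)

[H⁺] = √(Ka × C) = √(1.78e-04 × 0.34) = 7.7795e-03. pH = -log(7.7795e-03)

pH = 2.11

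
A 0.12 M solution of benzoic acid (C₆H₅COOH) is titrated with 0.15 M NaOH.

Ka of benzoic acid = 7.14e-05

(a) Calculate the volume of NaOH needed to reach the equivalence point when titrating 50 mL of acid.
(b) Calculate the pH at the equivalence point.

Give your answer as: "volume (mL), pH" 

moles acid = 0.12 × 50/1000 = 0.006 mol; V_base = moles/0.15 × 1000 = 40.0 mL. At equivalence only the conjugate base is present: [A⁻] = 0.006/0.090 = 6.6667e-02 M. Kb = Kw/Ka = 1.40e-10; [OH⁻] = √(Kb × [A⁻]) = 3.0557e-06; pOH = 5.51; pH = 14 - pOH = 8.49.

V = 40.0 mL, pH = 8.49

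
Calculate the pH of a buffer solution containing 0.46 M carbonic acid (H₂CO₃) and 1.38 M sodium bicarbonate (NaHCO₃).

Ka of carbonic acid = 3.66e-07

pKa = -log(3.66e-07) = 6.44. pH = pKa + log([A⁻]/[HA]) = 6.44 + log(1.38/0.46)

pH = 6.91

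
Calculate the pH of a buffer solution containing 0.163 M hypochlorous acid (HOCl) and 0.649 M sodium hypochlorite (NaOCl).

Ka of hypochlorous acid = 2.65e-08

pKa = -log(2.65e-08) = 7.58. pH = pKa + log([A⁻]/[HA]) = 7.58 + log(0.649/0.163)

pH = 8.18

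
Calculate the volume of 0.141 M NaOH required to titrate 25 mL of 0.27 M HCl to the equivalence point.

At equivalence: moles acid = moles base. moles HCl = 0.27 × 25/1000 = 0.00675 mol. V_base = moles / 0.141 × 1000 = 47.9 mL.

V_{base} = 47.9 mL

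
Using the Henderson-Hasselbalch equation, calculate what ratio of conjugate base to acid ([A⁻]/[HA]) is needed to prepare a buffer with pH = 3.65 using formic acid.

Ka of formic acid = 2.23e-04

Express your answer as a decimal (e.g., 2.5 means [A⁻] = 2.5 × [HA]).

pKa = -log(2.23e-04) = 3.6517. pH = pKa + log([A⁻]/[HA]), so log([A⁻]/[HA]) = pH − pKa = 3.65 − 3.6517 = -0.0017. [A⁻]/[HA] = 10^(-0.0017) = 0.996

[A⁻]/[HA] = 0.996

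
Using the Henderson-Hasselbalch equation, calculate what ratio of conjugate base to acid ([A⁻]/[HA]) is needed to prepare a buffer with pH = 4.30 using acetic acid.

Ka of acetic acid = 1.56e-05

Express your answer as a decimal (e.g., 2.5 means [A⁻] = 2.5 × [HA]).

pKa = -log(1.56e-05) = 4.8069. pH = pKa + log([A⁻]/[HA]), so log([A⁻]/[HA]) = pH − pKa = 4.30 − 4.8069 = -0.5069. [A⁻]/[HA] = 10^(-0.5069) = 0.311

[A⁻]/[HA] = 0.311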